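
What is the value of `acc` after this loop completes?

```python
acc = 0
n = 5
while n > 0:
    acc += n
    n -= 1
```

Sum 5 down to 1
`acc` takes the values: 0 → 5 → 9 → 12 → 14 → 15

Answer: 15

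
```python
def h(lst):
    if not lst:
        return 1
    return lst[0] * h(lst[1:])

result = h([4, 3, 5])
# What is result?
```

Product over [4, 3, 5] = 4 * 3 * 5 = 60

Answer: 60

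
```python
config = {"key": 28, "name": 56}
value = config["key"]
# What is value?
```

Trace:
`config = {"key": 28, "name": 56}` → config = {'key': 28, 'name': 56}
`value = config["key"]` → value = 28
So value = 28

Answer: 28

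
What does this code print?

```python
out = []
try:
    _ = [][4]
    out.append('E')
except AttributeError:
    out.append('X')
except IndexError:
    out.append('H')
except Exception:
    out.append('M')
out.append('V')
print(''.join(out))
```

Execution trace: 'H' (except IndexError) → 'V' (after the try/except). Output: HV

Answer: HV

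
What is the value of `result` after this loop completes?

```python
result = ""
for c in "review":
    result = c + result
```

Reverse 'review'
`result` takes the values: "" → "r" → "er" → "ver" → "iver" → "eiver" → "weiver"

Answer: "weiver"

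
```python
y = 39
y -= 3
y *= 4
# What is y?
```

Trace:
`y = 39` → y = 39
`y -= 3` → y = 36
`y *= 4` → y = 144
So y = 144

Answer: 144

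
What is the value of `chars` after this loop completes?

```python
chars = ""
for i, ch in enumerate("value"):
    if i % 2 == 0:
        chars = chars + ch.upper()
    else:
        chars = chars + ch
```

Uppercase even positions in 'value'
`chars` takes the values: "" → "V" → "Va" → "VaL" → "VaLu" → "VaLuE"

Answer: "VaLuE"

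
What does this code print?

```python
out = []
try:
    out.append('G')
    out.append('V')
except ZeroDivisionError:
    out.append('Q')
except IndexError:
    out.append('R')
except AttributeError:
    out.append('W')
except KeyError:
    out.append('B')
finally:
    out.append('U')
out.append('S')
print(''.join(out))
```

Execution trace: 'G' (try body) → 'V' (try body, no exception) → 'U' (finally) → 'S' (after the try/except). Output: GVUS

Answer: GVUS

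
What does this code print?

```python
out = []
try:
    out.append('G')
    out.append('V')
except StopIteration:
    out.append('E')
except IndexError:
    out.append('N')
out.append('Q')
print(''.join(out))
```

Execution trace: 'G' (try body) → 'V' (try body, no exception) → 'Q' (after the try/except). Output: GVQ

Answer: GVQ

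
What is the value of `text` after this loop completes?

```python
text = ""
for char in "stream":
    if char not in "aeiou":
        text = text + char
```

Remove vowels from 'stream'
`text` takes the values: "" → "s" → "st" → "str" → "strm"

Answer: "strm"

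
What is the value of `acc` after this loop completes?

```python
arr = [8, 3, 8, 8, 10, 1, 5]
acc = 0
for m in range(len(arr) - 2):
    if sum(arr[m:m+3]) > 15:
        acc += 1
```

Count windows with sum > 15
`acc` takes the values: 0 → 1 → 2 → 3 → 4 → 5

Answer: 5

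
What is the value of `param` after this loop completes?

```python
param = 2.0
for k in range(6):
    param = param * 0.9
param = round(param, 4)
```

Exponential decay: 2.0 * 0.9^6
`param` takes the values: 2.0 → 1.8 → 1.62 → 1.458 → 1.3122 → 1.18098 → 1.062882 → 1.0629

Answer: 1.0629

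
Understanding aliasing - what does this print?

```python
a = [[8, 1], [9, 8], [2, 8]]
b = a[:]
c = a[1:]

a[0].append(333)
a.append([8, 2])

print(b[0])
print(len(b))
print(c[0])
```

Key concept: slice with nested mutation.
Step by step:
`a = [[8, 1], [9, 8], [2, 8]]` → a = [[8, 1], [9, 8], [2, 8]]
`b = a[:]` → b = [[8, 1], [9, 8], [2, 8]]
`c = a[1:]` → c = [[9, 8], [2, 8]]
`a[0].append(333)` → a = [[8, 1, 333], [9, 8], [2, 8]]; b = [[8, 1, 333], [9, 8], [2, 8]]
`a.append([8, 2])` → a = [[8, 1, 333], [9, 8], [2, 8], [8, 2]]
`print(b[0])` → prints [8, 1, 333]
`print(len(b))` → prints 3
`print(c[0])` → prints [9, 8]

Answer:
[8, 1, 333]
3
[9, 8]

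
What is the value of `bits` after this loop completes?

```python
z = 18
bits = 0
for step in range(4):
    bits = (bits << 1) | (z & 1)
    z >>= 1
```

Reverse lowest 4 bits of 18
`bits` takes the values: 0 → 1 → 2 → 4

Answer: 4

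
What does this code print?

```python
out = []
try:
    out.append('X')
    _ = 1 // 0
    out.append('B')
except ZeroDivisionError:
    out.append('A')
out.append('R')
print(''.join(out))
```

Execution trace: 'X' (try body) → 'A' (except ZeroDivisionError) → 'R' (after the try/except). Output: XAR

Answer: XAR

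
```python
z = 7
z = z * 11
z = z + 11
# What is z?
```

Trace:
`z = 7` → z = 7
`z = z * 11` → z = 77
`z = z + 11` → z = 88
So z = 88

Answer: 88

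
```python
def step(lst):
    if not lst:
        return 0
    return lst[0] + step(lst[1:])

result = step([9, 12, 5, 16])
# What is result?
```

9 + 12 + 5 + 16 + 0 = 42

Answer: 42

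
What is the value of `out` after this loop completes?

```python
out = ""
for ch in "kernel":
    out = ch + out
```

Reverse 'kernel'
`out` takes the values: "" → "k" → "ek" → "rek" → "nrek" → "enrek" → "lenrek"

Answer: "lenrek"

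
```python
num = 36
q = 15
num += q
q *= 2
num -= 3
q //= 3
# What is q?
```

Trace:
`num = 36` → num = 36
`q = 15` → q = 15
`num += q` → num = 51
`q *= 2` → q = 30
`num -= 3` → num = 48
`q //= 3` → q = 10
So q = 10

Answer: 10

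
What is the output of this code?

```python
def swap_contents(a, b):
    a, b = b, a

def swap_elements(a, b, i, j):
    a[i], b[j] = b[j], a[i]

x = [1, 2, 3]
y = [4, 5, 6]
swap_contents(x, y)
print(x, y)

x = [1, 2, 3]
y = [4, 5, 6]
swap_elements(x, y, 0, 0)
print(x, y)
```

Key concept: parameter rebinding vs mutation.
Step by step:
`x = [1, 2, 3]` → x = [1, 2, 3]
`y = [4, 5, 6]` → y = [4, 5, 6]
`swap_contents(x, y)` → no visible change to tracked variables
`print(x, y)` → prints [1, 2, 3] [4, 5, 6]
`x = [1, 2, 3]` → x = [1, 2, 3]
`y = [4, 5, 6]` → y = [4, 5, 6]
`swap_elements(x, y, 0, 0)` → x = [4, 2, 3]; y = [1, 5, 6]
`print(x, y)` → prints [4, 2, 3] [1, 5, 6]

Answer:
[1, 2, 3] [4, 5, 6]
[4, 2, 3] [1, 5, 6]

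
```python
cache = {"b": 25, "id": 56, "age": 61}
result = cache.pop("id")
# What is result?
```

Trace:
`cache = {"b": 25, "id": 56, "age": 61}` → cache = {'b': 25, 'id': 56, 'age': 61}
`result = cache.pop("id")` → cache = {'b': 25, 'age': 61}; result = 56
So result = 56

Answer: 56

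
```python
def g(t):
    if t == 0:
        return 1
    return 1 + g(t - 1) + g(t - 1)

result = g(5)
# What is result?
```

g(t) = 1 + 2·g(t-1), g(0)=1. Closed form: (1+1)·2^5 - 1 = 63.

Answer: 63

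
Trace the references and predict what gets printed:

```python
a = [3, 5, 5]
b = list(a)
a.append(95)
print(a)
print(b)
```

Key concept: list() constructor creates copy.
Step by step:
`a = [3, 5, 5]` → a = [3, 5, 5]
`b = list(a)` → b = [3, 5, 5]
`a.append(95)` → a = [3, 5, 5, 95]
`print(a)` → prints [3, 5, 5, 95]
`print(b)` → prints [3, 5, 5]

Answer:
[3, 5, 5, 95]
[3, 5, 5]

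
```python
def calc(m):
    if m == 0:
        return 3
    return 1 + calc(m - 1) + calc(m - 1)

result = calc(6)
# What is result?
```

calc(m) = 1 + 2·calc(m-1), calc(0)=3. Closed form: (3+1)·2^6 - 1 = 255.

Answer: 255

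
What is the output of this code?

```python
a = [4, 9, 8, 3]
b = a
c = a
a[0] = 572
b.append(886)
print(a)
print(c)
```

Key concept: multiple aliases.
Step by step:
`a = [4, 9, 8, 3]` → a = [4, 9, 8, 3]
`b = a` → b = [4, 9, 8, 3] (same object as a)
`c = a` → c = [4, 9, 8, 3] (same object as a, b)
`a[0] = 572` → a = [572, 9, 8, 3] (same object as b, c); b = [572, 9, 8, 3] (same object as a, c); c = [572, 9, 8, 3] (same object as a, b)
`b.append(886)` → a = [572, 9, 8, 3, 886] (same object as b, c); b = [572, 9, 8, 3, 886] (same object as a, c); c = [572, 9, 8, 3, 886] (same object as a, b)
`print(a)` → prints [572, 9, 8, 3, 886]
`print(c)` → prints [572, 9, 8, 3, 886]

Answer:
[572, 9, 8, 3, 886]
[572, 9, 8, 3, 886]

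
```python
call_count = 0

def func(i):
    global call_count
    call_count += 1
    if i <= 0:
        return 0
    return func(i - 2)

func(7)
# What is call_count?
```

Linear recursion stepping by 2: 5 calls from i=7 down to ≤0.

Answer: 5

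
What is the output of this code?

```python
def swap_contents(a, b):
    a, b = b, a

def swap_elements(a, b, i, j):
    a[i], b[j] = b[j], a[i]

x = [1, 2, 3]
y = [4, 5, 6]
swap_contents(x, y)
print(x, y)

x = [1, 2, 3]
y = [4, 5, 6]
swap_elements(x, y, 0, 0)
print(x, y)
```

Key concept: parameter rebinding vs mutation.
Step by step:
`x = [1, 2, 3]` → x = [1, 2, 3]
`y = [4, 5, 6]` → y = [4, 5, 6]
`swap_contents(x, y)` → no visible change to tracked variables
`print(x, y)` → prints [1, 2, 3] [4, 5, 6]
`x = [1, 2, 3]` → x = [1, 2, 3]
`y = [4, 5, 6]` → y = [4, 5, 6]
`swap_elements(x, y, 0, 0)` → x = [4, 2, 3]; y = [1, 5, 6]
`print(x, y)` → prints [4, 2, 3] [1, 5, 6]

Answer:
[1, 2, 3] [4, 5, 6]
[4, 2, 3] [1, 5, 6]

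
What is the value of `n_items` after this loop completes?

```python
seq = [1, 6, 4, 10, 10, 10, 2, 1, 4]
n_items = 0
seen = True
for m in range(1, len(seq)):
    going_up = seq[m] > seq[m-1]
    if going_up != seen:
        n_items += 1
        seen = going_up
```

Count direction changes in [1, 6, 4, 10, 10, 10, 2, 1, 4]
`n_items` takes the values: 0 → 1 → 2 → 3 → 4

Answer: 4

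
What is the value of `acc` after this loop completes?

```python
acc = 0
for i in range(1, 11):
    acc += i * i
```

Sum of squares 1² to 10² = 385
`acc` takes the values: 0 → 1 → 5 → 14 → 30 → 55 → 91 → 140 → 204 → 285 → 385

Answer: 385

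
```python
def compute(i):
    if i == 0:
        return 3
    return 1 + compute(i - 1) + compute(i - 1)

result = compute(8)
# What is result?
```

compute(i) = 1 + 2·compute(i-1), compute(0)=3. Closed form: (3+1)·2^8 - 1 = 1023.

Answer: 1023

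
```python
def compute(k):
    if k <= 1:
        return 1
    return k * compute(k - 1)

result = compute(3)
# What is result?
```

compute(3) = 3 * 2 * 1 = 6

Answer: 6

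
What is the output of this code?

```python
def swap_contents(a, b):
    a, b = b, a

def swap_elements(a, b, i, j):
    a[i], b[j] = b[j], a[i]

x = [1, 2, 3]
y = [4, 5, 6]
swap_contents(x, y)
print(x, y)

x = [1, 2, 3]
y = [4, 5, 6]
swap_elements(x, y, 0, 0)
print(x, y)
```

Key concept: parameter rebinding vs mutation.
Step by step:
`x = [1, 2, 3]` → x = [1, 2, 3]
`y = [4, 5, 6]` → y = [4, 5, 6]
`swap_contents(x, y)` → no visible change to tracked variables
`print(x, y)` → prints [1, 2, 3] [4, 5, 6]
`x = [1, 2, 3]` → x = [1, 2, 3]
`y = [4, 5, 6]` → y = [4, 5, 6]
`swap_elements(x, y, 0, 0)` → x = [4, 2, 3]; y = [1, 5, 6]
`print(x, y)` → prints [4, 2, 3] [1, 5, 6]

Answer:
[1, 2, 3] [4, 5, 6]
[4, 2, 3] [1, 5, 6]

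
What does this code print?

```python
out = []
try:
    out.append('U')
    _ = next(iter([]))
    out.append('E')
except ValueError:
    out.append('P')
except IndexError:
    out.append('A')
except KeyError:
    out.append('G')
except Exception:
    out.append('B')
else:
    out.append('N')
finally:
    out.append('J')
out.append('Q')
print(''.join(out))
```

Execution trace: 'U' (try body) → 'B' (except Exception) → 'J' (finally) → 'Q' (after the try/except). Output: UBJQ

Answer: UBJQ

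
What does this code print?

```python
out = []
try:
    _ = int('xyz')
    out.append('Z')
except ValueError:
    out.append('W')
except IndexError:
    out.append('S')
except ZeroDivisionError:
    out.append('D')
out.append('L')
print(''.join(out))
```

Execution trace: 'W' (except ValueError) → 'L' (after the try/except). Output: WL

Answer: WL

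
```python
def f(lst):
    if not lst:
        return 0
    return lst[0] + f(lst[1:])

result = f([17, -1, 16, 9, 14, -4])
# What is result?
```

17 + (-1) + 16 + 9 + 14 + (-4) + 0 = 51

Answer: 51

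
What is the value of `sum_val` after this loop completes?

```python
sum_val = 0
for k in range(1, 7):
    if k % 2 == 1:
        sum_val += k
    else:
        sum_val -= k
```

Add odd, subtract even
`sum_val` takes the values: 0 → 1 → -1 → 2 → -2 → 3 → -3

Answer: -3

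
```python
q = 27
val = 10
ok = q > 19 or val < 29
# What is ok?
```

Trace:
`q = 27` → q = 27
`val = 10` → val = 10
`ok = q > 19 or val < 29` → ok = True
So ok = True

Answer: True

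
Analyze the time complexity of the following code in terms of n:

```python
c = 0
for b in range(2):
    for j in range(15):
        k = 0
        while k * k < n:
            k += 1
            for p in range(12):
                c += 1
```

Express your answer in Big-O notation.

Each loop level contributes: 1 × 1 × √n × 1. Multiplying the contributions gives O(√n).

Answer: O(√n)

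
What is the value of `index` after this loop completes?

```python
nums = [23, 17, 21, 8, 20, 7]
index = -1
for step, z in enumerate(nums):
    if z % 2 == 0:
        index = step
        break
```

First even number index in [23, 17, 21, 8, 20, 7]
`index` takes the values: -1 → 3

Answer: 3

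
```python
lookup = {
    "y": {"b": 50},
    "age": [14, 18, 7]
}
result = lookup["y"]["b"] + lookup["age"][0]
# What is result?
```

Trace:
`lookup = { ...` → lookup = {'y': {'b': 50}, 'age': [14, 18, 7]}
`result = lookup["y"]["b"] + lookup["age"][0]` → result = 64
So result = 64

Answer: 64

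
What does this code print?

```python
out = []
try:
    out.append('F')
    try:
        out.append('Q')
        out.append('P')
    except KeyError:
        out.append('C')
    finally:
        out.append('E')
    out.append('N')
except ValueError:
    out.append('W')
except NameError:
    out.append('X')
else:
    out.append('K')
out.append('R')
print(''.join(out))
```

Execution trace: 'F' (try body) → 'Q' (inner try body) → 'P' (inner try body, no exception) → 'E' (inner finally) → 'N' (try body, no exception) → 'K' (else) → 'R' (after the try/except). Output: FQPENKR

Answer: FQPENKR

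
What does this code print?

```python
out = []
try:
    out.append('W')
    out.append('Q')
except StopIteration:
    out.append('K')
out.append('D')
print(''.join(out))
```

Execution trace: 'W' (try body) → 'Q' (try body, no exception) → 'D' (after the try/except). Output: WQD

Answer: WQD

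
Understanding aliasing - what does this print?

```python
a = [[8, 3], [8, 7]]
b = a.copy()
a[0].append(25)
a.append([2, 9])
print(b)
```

Key concept: shallow copy with nested lists.
Step by step:
`a = [[8, 3], [8, 7]]` → a = [[8, 3], [8, 7]]
`b = a.copy()` → b = [[8, 3], [8, 7]]
`a[0].append(25)` → a = [[8, 3, 25], [8, 7]]; b = [[8, 3, 25], [8, 7]]
`a.append([2, 9])` → a = [[8, 3, 25], [8, 7], [2, 9]]
`print(b)` → prints [[8, 3, 25], [8, 7]]

Answer: [[8, 3, 25], [8, 7]]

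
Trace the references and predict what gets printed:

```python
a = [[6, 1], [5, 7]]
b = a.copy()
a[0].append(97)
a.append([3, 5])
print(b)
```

Key concept: shallow copy with nested lists.
Step by step:
`a = [[6, 1], [5, 7]]` → a = [[6, 1], [5, 7]]
`b = a.copy()` → b = [[6, 1], [5, 7]]
`a[0].append(97)` → a = [[6, 1, 97], [5, 7]]; b = [[6, 1, 97], [5, 7]]
`a.append([3, 5])` → a = [[6, 1, 97], [5, 7], [3, 5]]
`print(b)` → prints [[6, 1, 97], [5, 7]]

Answer: [[6, 1, 97], [5, 7]]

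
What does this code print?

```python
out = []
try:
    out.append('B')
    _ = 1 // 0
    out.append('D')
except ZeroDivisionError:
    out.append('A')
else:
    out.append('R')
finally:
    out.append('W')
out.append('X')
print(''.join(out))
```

Execution trace: 'B' (try body) → 'A' (except ZeroDivisionError) → 'W' (finally) → 'X' (after the try/except). Output: BAWX

Answer: BAWX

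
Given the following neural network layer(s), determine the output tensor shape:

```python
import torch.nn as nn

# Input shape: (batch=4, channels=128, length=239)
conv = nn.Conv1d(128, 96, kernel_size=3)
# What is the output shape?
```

Input: (4, 128, 239) -> Output: (4, 96, 237)

Answer: (4, 96, 237)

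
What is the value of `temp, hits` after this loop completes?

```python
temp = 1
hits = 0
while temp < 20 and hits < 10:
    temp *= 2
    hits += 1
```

Double until >= 20 or 10 iterations
`temp, hits` takes the values: (1, 0) → (2, 0) → (2, 1) → (4, 1) → (4, 2) → (8, 2) → (8, 3) → (16, 3) → (16, 4) → (32, 4) → (32, 5)

Answer: 32, 5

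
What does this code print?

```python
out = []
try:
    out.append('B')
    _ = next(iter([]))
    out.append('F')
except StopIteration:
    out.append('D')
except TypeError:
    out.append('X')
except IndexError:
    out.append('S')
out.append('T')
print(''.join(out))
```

Execution trace: 'B' (try body) → 'D' (except StopIteration) → 'T' (after the try/except). Output: BDT

Answer: BDT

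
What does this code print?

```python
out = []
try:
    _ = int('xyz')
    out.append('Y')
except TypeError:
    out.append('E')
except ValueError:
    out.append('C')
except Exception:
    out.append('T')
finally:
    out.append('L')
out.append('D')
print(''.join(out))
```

Execution trace: 'C' (except ValueError) → 'L' (finally) → 'D' (after the try/except). Output: CLD

Answer: CLD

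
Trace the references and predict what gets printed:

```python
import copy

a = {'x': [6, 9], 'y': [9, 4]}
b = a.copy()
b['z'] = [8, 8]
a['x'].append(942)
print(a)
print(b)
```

Key concept: shallow copy of dict with mutable values.
Step by step:
`a = {'x': [6, 9], 'y': [9, 4]}` → a = {'x': [6, 9], 'y': [9, 4]}
`b = a.copy()` → b = {'x': [6, 9], 'y': [9, 4]}
`b['z'] = [8, 8]` → b = {'x': [6, 9], 'y': [9, 4], 'z': [8, 8]}
`a['x'].append(942)` → a = {'x': [6, 9, 942], 'y': [9, 4]}; b = {'x': [6, 9, 942], 'y': [9, 4], 'z': [8, 8]}
`print(a)` → prints {'x': [6, 9, 942], 'y': [9, 4]}
`print(b)` → prints {'x': [6, 9, 942], 'y': [9, 4], 'z': [8, 8]}

Answer:
{'x': [6, 9, 942], 'y': [9, 4]}
{'x': [6, 9, 942], 'y': [9, 4], 'z': [8, 8]}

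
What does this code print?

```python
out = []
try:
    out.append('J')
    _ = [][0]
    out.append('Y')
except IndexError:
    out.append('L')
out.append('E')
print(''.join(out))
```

Execution trace: 'J' (try body) → 'L' (except IndexError) → 'E' (after the try/except). Output: JLE

Answer: JLE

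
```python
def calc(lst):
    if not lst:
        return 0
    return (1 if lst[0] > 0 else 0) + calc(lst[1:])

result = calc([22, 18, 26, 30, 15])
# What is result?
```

Count of positive elements in [22, 18, 26, 30, 15] = 5

Answer: 5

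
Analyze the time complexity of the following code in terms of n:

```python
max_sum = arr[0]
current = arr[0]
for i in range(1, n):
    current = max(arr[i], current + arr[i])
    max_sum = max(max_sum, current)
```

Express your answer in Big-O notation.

This is Kadane's algorithm for maximum subarray. Time complexity: O(n).

Answer: O(n)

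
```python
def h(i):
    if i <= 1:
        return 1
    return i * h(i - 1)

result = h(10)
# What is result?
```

h(10) = 10 * 9 * 8 * 7 * 6 * 5 * 4 * 3 * 2 * 1 = 3628800

Answer: 3628800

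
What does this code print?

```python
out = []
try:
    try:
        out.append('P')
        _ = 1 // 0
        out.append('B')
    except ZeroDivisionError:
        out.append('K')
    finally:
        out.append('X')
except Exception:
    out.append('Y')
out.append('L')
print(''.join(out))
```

Execution trace: 'P' (inner try body) → 'K' (inner except ZeroDivisionError) → 'X' (inner finally) → 'L' (after the try/except). Output: PKXL

Answer: PKXL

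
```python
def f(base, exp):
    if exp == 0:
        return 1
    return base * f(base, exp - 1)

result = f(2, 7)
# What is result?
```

f(2, 7) = 2 * 2 * 2 * 2 * 2 * 2 * 2 = 128

Answer: 128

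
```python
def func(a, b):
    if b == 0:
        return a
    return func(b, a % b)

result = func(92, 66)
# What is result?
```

func(92, 66) -> func(66, 26) -> func(26, 14) -> func(14, 12) -> func(12, 2) -> func(2, 0) -> 2

Answer: 2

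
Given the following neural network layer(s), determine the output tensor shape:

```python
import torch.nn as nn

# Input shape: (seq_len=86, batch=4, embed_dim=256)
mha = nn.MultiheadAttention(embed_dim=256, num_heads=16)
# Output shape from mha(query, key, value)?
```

Input: (86, 4, 256) -> Output: (86, 4, 256)

Answer: (86, 4, 256)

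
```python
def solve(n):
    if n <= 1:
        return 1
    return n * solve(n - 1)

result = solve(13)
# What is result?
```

solve(13) = 13 * 12 * 11 * 10 * 9 * 8 * 7 * 6 * 5 * 4 * 3 * 2 * 1 = 6227020800

Answer: 6227020800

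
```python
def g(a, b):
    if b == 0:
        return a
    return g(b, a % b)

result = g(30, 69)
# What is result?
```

g(30, 69) -> g(69, 30) -> g(30, 9) -> g(9, 3) -> g(3, 0) -> 3

Answer: 3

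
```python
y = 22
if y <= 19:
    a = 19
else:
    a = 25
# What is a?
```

Trace:
`y = 22` → y = 22
`if y <= 19: ...` → y <= 19 is False, take else branch → a = 25
So a = 25

Answer: 25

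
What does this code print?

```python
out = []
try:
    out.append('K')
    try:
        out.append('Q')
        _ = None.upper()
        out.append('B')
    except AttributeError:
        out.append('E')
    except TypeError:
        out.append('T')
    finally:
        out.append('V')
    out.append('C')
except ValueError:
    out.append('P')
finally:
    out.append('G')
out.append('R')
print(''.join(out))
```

Execution trace: 'K' (try body) → 'Q' (inner try body) → 'E' (inner except AttributeError) → 'V' (inner finally) → 'C' (try body, no exception) → 'G' (finally) → 'R' (after the try/except). Output: KQEVCGR

Answer: KQEVCGR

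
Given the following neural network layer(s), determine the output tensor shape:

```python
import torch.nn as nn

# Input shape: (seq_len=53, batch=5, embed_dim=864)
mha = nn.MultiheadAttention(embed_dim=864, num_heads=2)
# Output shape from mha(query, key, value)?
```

Input: (53, 5, 864) -> Output: (53, 5, 864)

Answer: (53, 5, 864)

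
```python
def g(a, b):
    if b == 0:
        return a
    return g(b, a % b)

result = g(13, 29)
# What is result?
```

g(13, 29) -> g(29, 13) -> g(13, 3) -> g(3, 1) -> g(1, 0) -> 1

Answer: 1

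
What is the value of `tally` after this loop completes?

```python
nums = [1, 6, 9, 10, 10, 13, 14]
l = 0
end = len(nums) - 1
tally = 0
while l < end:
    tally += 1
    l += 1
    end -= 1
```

Iterations until pointers meet (list length 7)
`tally` takes the values: 0 → 1 → 2 → 3

Answer: 3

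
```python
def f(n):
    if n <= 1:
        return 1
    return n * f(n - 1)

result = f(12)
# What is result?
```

f(12) = 12 * 11 * 10 * 9 * 8 * 7 * 6 * 5 * 4 * 3 * 2 * 1 = 479001600

Answer: 479001600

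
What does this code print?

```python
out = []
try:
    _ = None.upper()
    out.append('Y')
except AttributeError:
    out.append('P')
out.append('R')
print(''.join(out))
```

Execution trace: 'P' (except AttributeError) → 'R' (after the try/except). Output: PR

Answer: PR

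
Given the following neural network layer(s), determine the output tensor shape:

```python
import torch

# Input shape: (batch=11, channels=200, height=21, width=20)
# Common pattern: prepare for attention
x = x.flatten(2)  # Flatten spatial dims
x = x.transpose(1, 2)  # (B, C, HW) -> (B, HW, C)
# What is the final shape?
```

Input: (11, 200, 21, 20) -> after flatten(2): (11, 200, 420) -> Output: (11, 420, 200)

Answer: (11, 420, 200)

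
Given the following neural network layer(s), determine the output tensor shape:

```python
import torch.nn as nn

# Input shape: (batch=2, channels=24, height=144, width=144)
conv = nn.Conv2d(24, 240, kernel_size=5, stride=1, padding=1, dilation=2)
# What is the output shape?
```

Input: (2, 24, 144, 144) -> Output: (2, 240, 138, 138)

Answer: (2, 240, 138, 138)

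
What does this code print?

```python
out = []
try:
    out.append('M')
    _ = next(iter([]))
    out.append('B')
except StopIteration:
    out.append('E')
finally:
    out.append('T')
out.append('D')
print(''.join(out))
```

Execution trace: 'M' (try body) → 'E' (except StopIteration) → 'T' (finally) → 'D' (after the try/except). Output: METD

Answer: METD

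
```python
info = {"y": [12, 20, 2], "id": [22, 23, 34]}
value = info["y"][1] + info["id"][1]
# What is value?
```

Trace:
`info = {"y": [12, 20, 2], "id": [22, 23, 34]}` → info = {'y': [12, 20, 2], 'id': [22, 23, 34]}
`value = info["y"][1] + info["id"][1]` → value = 43
So value = 43

Answer: 43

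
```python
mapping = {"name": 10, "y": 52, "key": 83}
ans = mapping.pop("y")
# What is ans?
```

Trace:
`mapping = {"name": 10, "y": 52, "key": 83}` → mapping = {'name': 10, 'y': 52, 'key': 83}
`ans = mapping.pop("y")` → mapping = {'name': 10, 'key': 83}; ans = 52
So ans = 52

Answer: 52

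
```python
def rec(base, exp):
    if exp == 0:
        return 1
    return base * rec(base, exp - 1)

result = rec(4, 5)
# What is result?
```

rec(4, 5) = 4 * 4 * 4 * 4 * 4 = 1024

Answer: 1024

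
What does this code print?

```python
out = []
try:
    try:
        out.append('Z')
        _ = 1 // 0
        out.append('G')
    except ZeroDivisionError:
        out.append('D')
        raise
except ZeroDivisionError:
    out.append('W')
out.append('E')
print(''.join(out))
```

Execution trace: 'Z' (inner try body) → 'D' (inner except ZeroDivisionError) → 'W' (outer except ZeroDivisionError) → 'E' (after the try/except). Output: ZDWE

Answer: ZDWE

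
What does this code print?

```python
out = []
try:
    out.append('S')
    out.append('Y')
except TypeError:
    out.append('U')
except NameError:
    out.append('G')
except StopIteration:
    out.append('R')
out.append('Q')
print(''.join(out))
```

Execution trace: 'S' (try body) → 'Y' (try body, no exception) → 'Q' (after the try/except). Output: SYQ

Answer: SYQ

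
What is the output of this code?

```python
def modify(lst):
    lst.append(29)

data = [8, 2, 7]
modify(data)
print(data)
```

Key concept: function modifies passed list.
Step by step:
`data = [8, 2, 7]` → data = [8, 2, 7]
`modify(data)` → data = [8, 2, 7, 29]
`print(data)` → prints [8, 2, 7, 29]

Answer: [8, 2, 7, 29]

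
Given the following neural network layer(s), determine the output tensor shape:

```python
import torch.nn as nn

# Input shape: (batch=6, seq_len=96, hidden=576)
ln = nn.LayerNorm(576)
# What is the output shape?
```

Input: (6, 96, 576) -> Output: (6, 96, 576)

Answer: (6, 96, 576)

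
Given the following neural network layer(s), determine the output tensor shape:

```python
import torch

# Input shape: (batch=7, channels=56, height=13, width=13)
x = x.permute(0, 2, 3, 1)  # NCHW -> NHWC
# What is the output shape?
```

Input: (7, 56, 13, 13) -> Output: (7, 13, 13, 56)

Answer: (7, 13, 13, 56)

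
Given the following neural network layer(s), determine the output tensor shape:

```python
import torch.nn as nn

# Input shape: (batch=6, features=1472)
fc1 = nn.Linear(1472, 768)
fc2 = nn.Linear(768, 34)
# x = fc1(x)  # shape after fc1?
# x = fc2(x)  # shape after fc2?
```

Input: (6, 1472) -> after fc1: (6, 768) -> Output: (6, 34)

Answer: (6, 34)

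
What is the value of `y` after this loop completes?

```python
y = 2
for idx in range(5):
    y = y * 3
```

Multiply by 3, 5 times: 2 * 3^5 = 486
`y` takes the values: 2 → 6 → 18 → 54 → 162 → 486

Answer: 486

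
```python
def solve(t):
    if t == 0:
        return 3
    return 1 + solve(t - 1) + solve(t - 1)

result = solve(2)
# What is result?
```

solve(t) = 1 + 2·solve(t-1), solve(0)=3. Closed form: (3+1)·2^2 - 1 = 15.

Answer: 15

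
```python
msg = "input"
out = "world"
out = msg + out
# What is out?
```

Trace:
`msg = "input"` → msg = 'input'
`out = "world"` → out = 'world'
`out = msg + out` → out = 'inputworld'
So out = 'inputworld'

Answer: 'inputworld'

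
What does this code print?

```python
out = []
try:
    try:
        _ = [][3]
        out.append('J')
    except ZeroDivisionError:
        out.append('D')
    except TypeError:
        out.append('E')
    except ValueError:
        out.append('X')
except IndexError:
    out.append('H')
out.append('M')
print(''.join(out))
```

Execution trace: 'H' (outer except IndexError) → 'M' (after the try/except). Output: HM

Answer: HM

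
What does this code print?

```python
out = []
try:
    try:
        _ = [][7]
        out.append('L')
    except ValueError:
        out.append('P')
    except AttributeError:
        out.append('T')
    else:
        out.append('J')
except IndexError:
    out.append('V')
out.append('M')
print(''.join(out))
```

Execution trace: 'V' (outer except IndexError) → 'M' (after the try/except). Output: VM

Answer: VM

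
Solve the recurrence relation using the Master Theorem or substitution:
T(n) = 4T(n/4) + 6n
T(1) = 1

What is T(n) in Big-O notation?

By Master Theorem: a=4, b=4, f(n)=6n. Since log_4(4) = 1 and f(n) = Θ(n^1), Case 2 applies. T(n) = O(n log n).

Answer: O(n log n)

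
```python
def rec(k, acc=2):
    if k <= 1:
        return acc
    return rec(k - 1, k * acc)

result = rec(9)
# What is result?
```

Accumulator trace (n, acc): (9, 2) -> (8, 18) -> (7, 144) -> (6, 1008) -> (5, 6048) -> (4, 30240) -> (3, 120960) -> (2, 362880) -> (1, 725760) -> return 725760

Answer: 725760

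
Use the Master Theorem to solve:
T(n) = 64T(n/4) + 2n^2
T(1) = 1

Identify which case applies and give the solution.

a=64, b=4, f(n)=2n^2. log_4(64) = 3. Since c=2 < 3, Case 1 applies: T(n) = Θ(n^log_b(a)) = O(n^3).

Answer: O(n^3) - Case 1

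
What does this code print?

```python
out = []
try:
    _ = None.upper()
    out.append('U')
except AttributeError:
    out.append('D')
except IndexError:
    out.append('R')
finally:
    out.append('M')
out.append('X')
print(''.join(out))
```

Execution trace: 'D' (except AttributeError) → 'M' (finally) → 'X' (after the try/except). Output: DMX

Answer: DMX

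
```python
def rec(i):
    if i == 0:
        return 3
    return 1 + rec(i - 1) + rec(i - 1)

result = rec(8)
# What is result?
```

rec(i) = 1 + 2·rec(i-1), rec(0)=3. Closed form: (3+1)·2^8 - 1 = 1023.

Answer: 1023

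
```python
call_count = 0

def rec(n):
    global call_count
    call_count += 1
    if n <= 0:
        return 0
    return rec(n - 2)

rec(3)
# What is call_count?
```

Linear recursion stepping by 2: 3 calls from n=3 down to ≤0.

Answer: 3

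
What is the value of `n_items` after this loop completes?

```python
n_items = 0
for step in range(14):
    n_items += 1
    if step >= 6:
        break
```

Loop breaks when step reaches 6, n_items is 7
`n_items` takes the values: 0 → 1 → 2 → 3 → 4 → 5 → 6 → 7

Answer: 7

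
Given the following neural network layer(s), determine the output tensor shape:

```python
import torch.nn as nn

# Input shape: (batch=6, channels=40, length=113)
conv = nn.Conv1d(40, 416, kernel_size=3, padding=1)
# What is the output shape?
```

Input: (6, 40, 113) -> Output: (6, 416, 113)

Answer: (6, 416, 113)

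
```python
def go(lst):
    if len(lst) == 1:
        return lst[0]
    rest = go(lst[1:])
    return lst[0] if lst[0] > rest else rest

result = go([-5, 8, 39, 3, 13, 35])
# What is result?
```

Recursive max over [-5, 8, 39, 3, 13, 35] = 39

Answer: 39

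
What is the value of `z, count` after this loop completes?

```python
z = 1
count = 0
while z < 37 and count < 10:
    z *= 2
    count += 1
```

Double until >= 37 or 10 iterations
`z, count` takes the values: (1, 0) → (2, 0) → (2, 1) → (4, 1) → (4, 2) → (8, 2) → (8, 3) → (16, 3) → (16, 4) → (32, 4) → (32, 5) → (64, 5) → (64, 6)

Answer: 64, 6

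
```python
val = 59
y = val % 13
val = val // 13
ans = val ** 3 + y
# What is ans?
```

Trace:
`val = 59` → val = 59
`y = val % 13` → y = 7
`val = val // 13` → val = 4
`ans = val ** 3 + y` → ans = 71
So ans = 71

Answer: 71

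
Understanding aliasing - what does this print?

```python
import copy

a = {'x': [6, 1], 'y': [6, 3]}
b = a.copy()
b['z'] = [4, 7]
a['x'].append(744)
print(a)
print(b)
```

Key concept: shallow copy of dict with mutable values.
Step by step:
`a = {'x': [6, 1], 'y': [6, 3]}` → a = {'x': [6, 1], 'y': [6, 3]}
`b = a.copy()` → b = {'x': [6, 1], 'y': [6, 3]}
`b['z'] = [4, 7]` → b = {'x': [6, 1], 'y': [6, 3], 'z': [4, 7]}
`a['x'].append(744)` → a = {'x': [6, 1, 744], 'y': [6, 3]}; b = {'x': [6, 1, 744], 'y': [6, 3], 'z': [4, 7]}
`print(a)` → prints {'x': [6, 1, 744], 'y': [6, 3]}
`print(b)` → prints {'x': [6, 1, 744], 'y': [6, 3], 'z': [4, 7]}

Answer:
{'x': [6, 1, 744], 'y': [6, 3]}
{'x': [6, 1, 744], 'y': [6, 3], 'z': [4, 7]}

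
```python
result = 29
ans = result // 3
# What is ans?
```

Trace:
`result = 29` → result = 29
`ans = result // 3` → ans = 9
So ans = 9

Answer: 9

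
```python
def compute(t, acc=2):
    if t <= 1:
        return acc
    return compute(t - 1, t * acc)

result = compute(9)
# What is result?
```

Accumulator trace (n, acc): (9, 2) -> (8, 18) -> (7, 144) -> (6, 1008) -> (5, 6048) -> (4, 30240) -> (3, 120960) -> (2, 362880) -> (1, 725760) -> return 725760

Answer: 725760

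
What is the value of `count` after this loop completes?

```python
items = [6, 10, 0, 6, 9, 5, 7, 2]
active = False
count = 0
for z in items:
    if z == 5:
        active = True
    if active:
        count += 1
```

Count elements after first 5 in [6, 10, 0, 6, 9, 5, 7, 2]
`count` takes the values: 0 → 1 → 2 → 3

Answer: 3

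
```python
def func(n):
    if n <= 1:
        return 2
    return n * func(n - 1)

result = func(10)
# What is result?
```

func(10) = 10 * 9 * 8 * 7 * 6 * 5 * 4 * 3 * 2 * 2 = 7257600

Answer: 7257600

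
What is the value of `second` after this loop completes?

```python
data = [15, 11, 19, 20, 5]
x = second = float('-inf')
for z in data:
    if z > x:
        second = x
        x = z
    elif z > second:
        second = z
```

Second largest (with repeats) in [15, 11, 19, 20, 5]
`second` takes the values: -inf → 11 → 15 → 19

Answer: 19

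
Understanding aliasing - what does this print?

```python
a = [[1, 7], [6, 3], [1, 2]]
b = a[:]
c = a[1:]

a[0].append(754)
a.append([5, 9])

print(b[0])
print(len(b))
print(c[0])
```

Key concept: slice with nested mutation.
Step by step:
`a = [[1, 7], [6, 3], [1, 2]]` → a = [[1, 7], [6, 3], [1, 2]]
`b = a[:]` → b = [[1, 7], [6, 3], [1, 2]]
`c = a[1:]` → c = [[6, 3], [1, 2]]
`a[0].append(754)` → a = [[1, 7, 754], [6, 3], [1, 2]]; b = [[1, 7, 754], [6, 3], [1, 2]]
`a.append([5, 9])` → a = [[1, 7, 754], [6, 3], [1, 2], [5, 9]]
`print(b[0])` → prints [1, 7, 754]
`print(len(b))` → prints 3
`print(c[0])` → prints [6, 3]

Answer:
[1, 7, 754]
3
[6, 3]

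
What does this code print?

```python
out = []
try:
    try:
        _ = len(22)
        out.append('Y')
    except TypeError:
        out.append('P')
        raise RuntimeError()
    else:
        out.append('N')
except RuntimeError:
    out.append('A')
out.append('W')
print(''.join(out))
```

Execution trace: 'P' (inner except TypeError) → 'A' (outer except RuntimeError) → 'W' (after the try/except). Output: PAW

Answer: PAW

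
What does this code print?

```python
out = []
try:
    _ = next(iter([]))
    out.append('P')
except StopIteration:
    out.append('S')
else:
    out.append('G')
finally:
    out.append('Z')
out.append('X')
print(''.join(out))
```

Execution trace: 'S' (except StopIteration) → 'Z' (finally) → 'X' (after the try/except). Output: SZX

Answer: SZX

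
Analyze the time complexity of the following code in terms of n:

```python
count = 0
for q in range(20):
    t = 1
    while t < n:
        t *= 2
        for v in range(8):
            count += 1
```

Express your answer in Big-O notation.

Each loop level contributes: 1 × log n × 1. Multiplying the contributions gives O(log n).

Answer: O(log n)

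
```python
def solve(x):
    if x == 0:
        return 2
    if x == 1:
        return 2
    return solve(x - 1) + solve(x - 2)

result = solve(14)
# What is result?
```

Build up from base cases: solve(0)=2, solve(1)=2, solve(2)=4, solve(3)=6, solve(4)=10, solve(5)=16, solve(6)=26, ..., solve(14)=1220

Answer: 1220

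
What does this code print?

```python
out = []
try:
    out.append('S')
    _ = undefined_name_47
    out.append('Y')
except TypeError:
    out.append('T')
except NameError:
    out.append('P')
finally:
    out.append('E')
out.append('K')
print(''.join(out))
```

Execution trace: 'S' (try body) → 'P' (except NameError) → 'E' (finally) → 'K' (after the try/except). Output: SPEK

Answer: SPEK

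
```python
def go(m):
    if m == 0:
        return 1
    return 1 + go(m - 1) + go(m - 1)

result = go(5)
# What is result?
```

go(m) = 1 + 2·go(m-1), go(0)=1. Closed form: (1+1)·2^5 - 1 = 63.

Answer: 63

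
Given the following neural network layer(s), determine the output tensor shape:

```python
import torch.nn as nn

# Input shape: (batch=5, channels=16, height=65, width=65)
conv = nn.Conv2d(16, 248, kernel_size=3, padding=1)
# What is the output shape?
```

Input: (5, 16, 65, 65) -> Output: (5, 248, 65, 65)

Answer: (5, 248, 65, 65)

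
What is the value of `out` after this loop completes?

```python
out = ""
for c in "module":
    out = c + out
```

Reverse 'module'
`out` takes the values: "" → "m" → "om" → "dom" → "udom" → "ludom" → "eludom"

Answer: "eludom"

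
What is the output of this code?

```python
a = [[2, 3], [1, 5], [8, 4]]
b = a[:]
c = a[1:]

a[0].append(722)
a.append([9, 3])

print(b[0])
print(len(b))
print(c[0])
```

Key concept: slice with nested mutation.
Step by step:
`a = [[2, 3], [1, 5], [8, 4]]` → a = [[2, 3], [1, 5], [8, 4]]
`b = a[:]` → b = [[2, 3], [1, 5], [8, 4]]
`c = a[1:]` → c = [[1, 5], [8, 4]]
`a[0].append(722)` → a = [[2, 3, 722], [1, 5], [8, 4]]; b = [[2, 3, 722], [1, 5], [8, 4]]
`a.append([9, 3])` → a = [[2, 3, 722], [1, 5], [8, 4], [9, 3]]
`print(b[0])` → prints [2, 3, 722]
`print(len(b))` → prints 3
`print(c[0])` → prints [1, 5]

Answer:
[2, 3, 722]
3
[1, 5]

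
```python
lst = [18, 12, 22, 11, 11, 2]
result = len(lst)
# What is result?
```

Trace:
`lst = [18, 12, 22, 11, 11, 2]` → lst = [18, 12, 22, 11, 11, 2]
`result = len(lst)` → result = 6
So result = 6

Answer: 6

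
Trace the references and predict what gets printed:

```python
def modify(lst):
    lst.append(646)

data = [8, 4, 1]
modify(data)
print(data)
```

Key concept: function modifies passed list.
Step by step:
`data = [8, 4, 1]` → data = [8, 4, 1]
`modify(data)` → data = [8, 4, 1, 646]
`print(data)` → prints [8, 4, 1, 646]

Answer: [8, 4, 1, 646]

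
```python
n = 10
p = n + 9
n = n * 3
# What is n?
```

Trace:
`n = 10` → n = 10
`p = n + 9` → p = 19
`n = n * 3` → n = 30
So n = 30

Answer: 30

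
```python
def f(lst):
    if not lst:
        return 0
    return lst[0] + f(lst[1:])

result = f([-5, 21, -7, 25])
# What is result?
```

(-5) + 21 + (-7) + 25 + 0 = 34

Answer: 34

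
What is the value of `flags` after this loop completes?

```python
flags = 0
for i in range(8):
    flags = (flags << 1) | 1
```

Build 8 consecutive 1-bits: 0b11111111
`flags` takes the values: 0 → 1 → 3 → 7 → 15 → 31 → 63 → 127 → 255

Answer: 255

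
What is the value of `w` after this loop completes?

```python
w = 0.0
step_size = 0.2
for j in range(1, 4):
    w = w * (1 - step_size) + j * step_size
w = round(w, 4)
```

Moving average with lr=0.2
`w` takes the values: 0.0 → 0.2 → 0.56 → 1.048

Answer: 1.048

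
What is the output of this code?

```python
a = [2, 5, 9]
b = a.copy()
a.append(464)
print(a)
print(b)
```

Key concept: list.copy() creates independent copy.
Step by step:
`a = [2, 5, 9]` → a = [2, 5, 9]
`b = a.copy()` → b = [2, 5, 9]
`a.append(464)` → a = [2, 5, 9, 464]
`print(a)` → prints [2, 5, 9, 464]
`print(b)` → prints [2, 5, 9]

Answer:
[2, 5, 9, 464]
[2, 5, 9]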